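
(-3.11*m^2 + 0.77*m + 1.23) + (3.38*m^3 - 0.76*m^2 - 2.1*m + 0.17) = 3.38*m^3 - 3.87*m^2 - 1.33*m + 1.4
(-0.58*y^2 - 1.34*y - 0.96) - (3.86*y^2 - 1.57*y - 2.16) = -4.44*y^2 + 0.23*y + 1.2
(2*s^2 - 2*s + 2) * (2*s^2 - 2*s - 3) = 4*s^4 - 8*s^3 + 2*s^2 + 2*s - 6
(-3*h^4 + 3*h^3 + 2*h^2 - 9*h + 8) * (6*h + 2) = -18*h^5 + 12*h^4 + 18*h^3 - 50*h^2 + 30*h + 16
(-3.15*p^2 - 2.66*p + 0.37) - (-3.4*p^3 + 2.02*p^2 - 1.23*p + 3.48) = 3.4*p^3 - 5.17*p^2 - 1.43*p - 3.11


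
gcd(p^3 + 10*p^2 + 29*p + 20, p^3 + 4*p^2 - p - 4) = p^2 + 5*p + 4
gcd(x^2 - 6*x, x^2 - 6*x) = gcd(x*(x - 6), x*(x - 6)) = x^2 - 6*x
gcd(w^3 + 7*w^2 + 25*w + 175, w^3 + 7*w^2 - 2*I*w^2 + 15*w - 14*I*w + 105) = w^2 + w*(7 - 5*I) - 35*I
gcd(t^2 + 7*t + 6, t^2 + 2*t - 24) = t + 6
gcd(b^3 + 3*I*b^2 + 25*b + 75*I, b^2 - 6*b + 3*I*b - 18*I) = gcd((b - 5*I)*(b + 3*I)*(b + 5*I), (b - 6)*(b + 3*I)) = b + 3*I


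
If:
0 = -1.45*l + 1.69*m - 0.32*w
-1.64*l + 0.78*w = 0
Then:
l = 0.475609756097561*w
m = 0.597416654639919*w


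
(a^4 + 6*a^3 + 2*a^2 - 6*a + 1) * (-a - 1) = -a^5 - 7*a^4 - 8*a^3 + 4*a^2 + 5*a - 1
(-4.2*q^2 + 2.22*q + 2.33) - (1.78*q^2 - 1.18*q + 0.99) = -5.98*q^2 + 3.4*q + 1.34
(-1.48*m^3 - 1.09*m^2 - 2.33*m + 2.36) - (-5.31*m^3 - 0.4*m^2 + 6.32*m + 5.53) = 3.83*m^3 - 0.69*m^2 - 8.65*m - 3.17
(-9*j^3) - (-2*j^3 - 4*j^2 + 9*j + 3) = -7*j^3 + 4*j^2 - 9*j - 3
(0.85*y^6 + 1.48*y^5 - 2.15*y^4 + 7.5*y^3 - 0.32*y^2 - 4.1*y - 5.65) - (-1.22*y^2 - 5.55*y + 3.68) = 0.85*y^6 + 1.48*y^5 - 2.15*y^4 + 7.5*y^3 + 0.9*y^2 + 1.45*y - 9.33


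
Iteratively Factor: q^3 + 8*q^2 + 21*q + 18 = (q + 3)*(q^2 + 5*q + 6) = (q + 2)*(q + 3)*(q + 3)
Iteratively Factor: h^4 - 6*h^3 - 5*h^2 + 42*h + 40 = (h - 5)*(h^3 - h^2 - 10*h - 8) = (h - 5)*(h + 1)*(h^2 - 2*h - 8) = (h - 5)*(h + 1)*(h + 2)*(h - 4)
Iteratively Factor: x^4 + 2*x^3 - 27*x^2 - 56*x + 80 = (x + 4)*(x^3 - 2*x^2 - 19*x + 20) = (x - 5)*(x + 4)*(x^2 + 3*x - 4) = (x - 5)*(x + 4)^2*(x - 1)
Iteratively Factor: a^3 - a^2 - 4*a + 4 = (a - 1)*(a^2 - 4) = (a - 2)*(a - 1)*(a + 2)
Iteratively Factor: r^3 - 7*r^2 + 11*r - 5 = (r - 1)*(r^2 - 6*r + 5) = (r - 5)*(r - 1)*(r - 1)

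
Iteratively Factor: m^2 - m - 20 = (m + 4)*(m - 5)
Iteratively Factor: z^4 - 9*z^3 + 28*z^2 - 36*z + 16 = (z - 4)*(z^3 - 5*z^2 + 8*z - 4) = (z - 4)*(z - 1)*(z^2 - 4*z + 4) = (z - 4)*(z - 2)*(z - 1)*(z - 2)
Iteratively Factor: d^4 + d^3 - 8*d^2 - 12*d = (d)*(d^3 + d^2 - 8*d - 12) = d*(d - 3)*(d^2 + 4*d + 4) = d*(d - 3)*(d + 2)*(d + 2)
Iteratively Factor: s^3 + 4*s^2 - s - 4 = (s + 1)*(s^2 + 3*s - 4) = (s + 1)*(s + 4)*(s - 1)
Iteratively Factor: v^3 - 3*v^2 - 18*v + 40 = (v + 4)*(v^2 - 7*v + 10) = (v - 5)*(v + 4)*(v - 2)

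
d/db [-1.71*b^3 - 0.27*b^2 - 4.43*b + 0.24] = -5.13*b^2 - 0.54*b - 4.43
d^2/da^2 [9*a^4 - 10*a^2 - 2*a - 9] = 108*a^2 - 20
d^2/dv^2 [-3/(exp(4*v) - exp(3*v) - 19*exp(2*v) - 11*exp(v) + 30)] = 3*(2*(-4*exp(3*v) + 3*exp(2*v) + 38*exp(v) + 11)^2*exp(v) + (16*exp(3*v) - 9*exp(2*v) - 76*exp(v) - 11)*(-exp(4*v) + exp(3*v) + 19*exp(2*v) + 11*exp(v) - 30))*exp(v)/(-exp(4*v) + exp(3*v) + 19*exp(2*v) + 11*exp(v) - 30)^3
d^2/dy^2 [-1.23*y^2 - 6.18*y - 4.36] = -2.46000000000000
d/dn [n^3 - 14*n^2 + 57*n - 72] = 3*n^2 - 28*n + 57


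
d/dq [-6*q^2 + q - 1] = 1 - 12*q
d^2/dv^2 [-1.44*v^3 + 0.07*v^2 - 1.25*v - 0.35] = 0.14 - 8.64*v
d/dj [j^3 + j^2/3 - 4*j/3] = 3*j^2 + 2*j/3 - 4/3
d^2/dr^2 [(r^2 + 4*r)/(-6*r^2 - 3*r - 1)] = 2*(-126*r^3 + 18*r^2 + 72*r + 11)/(216*r^6 + 324*r^5 + 270*r^4 + 135*r^3 + 45*r^2 + 9*r + 1)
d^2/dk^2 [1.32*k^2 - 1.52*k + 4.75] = 2.64000000000000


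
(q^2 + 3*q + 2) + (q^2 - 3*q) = 2*q^2 + 2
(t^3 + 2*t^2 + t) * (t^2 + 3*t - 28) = t^5 + 5*t^4 - 21*t^3 - 53*t^2 - 28*t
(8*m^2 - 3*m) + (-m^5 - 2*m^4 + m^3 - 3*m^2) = -m^5 - 2*m^4 + m^3 + 5*m^2 - 3*m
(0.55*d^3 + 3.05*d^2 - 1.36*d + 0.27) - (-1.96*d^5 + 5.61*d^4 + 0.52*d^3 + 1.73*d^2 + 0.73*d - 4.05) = 1.96*d^5 - 5.61*d^4 + 0.03*d^3 + 1.32*d^2 - 2.09*d + 4.32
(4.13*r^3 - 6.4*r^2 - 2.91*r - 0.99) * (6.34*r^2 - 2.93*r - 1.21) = 26.1842*r^5 - 52.6769*r^4 - 4.6947*r^3 + 9.9937*r^2 + 6.4218*r + 1.1979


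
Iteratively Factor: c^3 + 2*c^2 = (c + 2)*(c^2) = c*(c + 2)*(c)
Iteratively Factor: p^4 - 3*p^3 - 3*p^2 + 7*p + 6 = (p + 1)*(p^3 - 4*p^2 + p + 6) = (p - 3)*(p + 1)*(p^2 - p - 2) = (p - 3)*(p - 2)*(p + 1)*(p + 1)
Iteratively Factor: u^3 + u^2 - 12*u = (u - 3)*(u^2 + 4*u) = (u - 3)*(u + 4)*(u)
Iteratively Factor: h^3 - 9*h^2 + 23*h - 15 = (h - 3)*(h^2 - 6*h + 5) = (h - 3)*(h - 1)*(h - 5)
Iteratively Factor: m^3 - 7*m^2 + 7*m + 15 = (m - 5)*(m^2 - 2*m - 3) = (m - 5)*(m + 1)*(m - 3)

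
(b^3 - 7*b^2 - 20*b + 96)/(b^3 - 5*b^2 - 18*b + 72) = (b - 8)/(b - 6)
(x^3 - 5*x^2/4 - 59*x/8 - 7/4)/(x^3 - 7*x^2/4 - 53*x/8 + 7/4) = (4*x + 1)/(4*x - 1)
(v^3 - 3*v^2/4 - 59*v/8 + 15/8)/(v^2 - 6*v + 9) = (8*v^2 + 18*v - 5)/(8*(v - 3))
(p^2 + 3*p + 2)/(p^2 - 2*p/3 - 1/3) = 3*(p^2 + 3*p + 2)/(3*p^2 - 2*p - 1)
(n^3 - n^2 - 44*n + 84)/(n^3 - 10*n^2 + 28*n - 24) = (n + 7)/(n - 2)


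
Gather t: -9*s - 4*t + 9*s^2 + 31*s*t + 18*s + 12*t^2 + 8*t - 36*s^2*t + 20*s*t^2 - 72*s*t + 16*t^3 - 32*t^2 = 9*s^2 + 9*s + 16*t^3 + t^2*(20*s - 20) + t*(-36*s^2 - 41*s + 4)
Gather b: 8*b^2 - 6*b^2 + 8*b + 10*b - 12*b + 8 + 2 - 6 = 2*b^2 + 6*b + 4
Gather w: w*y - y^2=w*y - y^2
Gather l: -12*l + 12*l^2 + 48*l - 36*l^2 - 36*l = -24*l^2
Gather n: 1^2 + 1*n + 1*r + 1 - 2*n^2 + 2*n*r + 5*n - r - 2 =-2*n^2 + n*(2*r + 6)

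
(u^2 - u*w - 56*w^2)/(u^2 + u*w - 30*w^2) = (u^2 - u*w - 56*w^2)/(u^2 + u*w - 30*w^2)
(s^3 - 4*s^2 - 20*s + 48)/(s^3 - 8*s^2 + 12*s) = (s + 4)/s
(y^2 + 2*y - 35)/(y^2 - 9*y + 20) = (y + 7)/(y - 4)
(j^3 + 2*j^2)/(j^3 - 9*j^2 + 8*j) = j*(j + 2)/(j^2 - 9*j + 8)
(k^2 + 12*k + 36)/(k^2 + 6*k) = (k + 6)/k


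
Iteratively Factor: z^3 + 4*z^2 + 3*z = (z + 1)*(z^2 + 3*z) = z*(z + 1)*(z + 3)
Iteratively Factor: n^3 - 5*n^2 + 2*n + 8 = (n - 2)*(n^2 - 3*n - 4) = (n - 2)*(n + 1)*(n - 4)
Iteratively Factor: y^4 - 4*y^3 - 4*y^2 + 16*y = (y)*(y^3 - 4*y^2 - 4*y + 16) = y*(y + 2)*(y^2 - 6*y + 8) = y*(y - 2)*(y + 2)*(y - 4)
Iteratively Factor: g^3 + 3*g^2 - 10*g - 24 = (g + 4)*(g^2 - g - 6) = (g + 2)*(g + 4)*(g - 3)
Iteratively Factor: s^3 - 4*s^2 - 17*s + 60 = (s + 4)*(s^2 - 8*s + 15) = (s - 5)*(s + 4)*(s - 3)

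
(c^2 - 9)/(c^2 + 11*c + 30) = (c^2 - 9)/(c^2 + 11*c + 30)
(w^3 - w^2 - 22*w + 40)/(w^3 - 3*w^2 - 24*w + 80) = (w - 2)/(w - 4)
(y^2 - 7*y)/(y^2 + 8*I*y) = (y - 7)/(y + 8*I)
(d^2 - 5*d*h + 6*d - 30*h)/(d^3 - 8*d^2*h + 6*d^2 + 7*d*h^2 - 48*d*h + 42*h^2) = (d - 5*h)/(d^2 - 8*d*h + 7*h^2)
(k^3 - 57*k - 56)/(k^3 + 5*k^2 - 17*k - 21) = (k - 8)/(k - 3)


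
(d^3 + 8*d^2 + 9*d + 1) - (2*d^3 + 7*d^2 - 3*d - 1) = -d^3 + d^2 + 12*d + 2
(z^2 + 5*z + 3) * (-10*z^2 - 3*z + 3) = -10*z^4 - 53*z^3 - 42*z^2 + 6*z + 9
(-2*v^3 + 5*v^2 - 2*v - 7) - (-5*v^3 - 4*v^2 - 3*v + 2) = 3*v^3 + 9*v^2 + v - 9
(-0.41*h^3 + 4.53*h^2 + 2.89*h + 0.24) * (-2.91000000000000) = 1.1931*h^3 - 13.1823*h^2 - 8.4099*h - 0.6984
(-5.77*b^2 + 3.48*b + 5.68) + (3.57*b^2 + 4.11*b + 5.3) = -2.2*b^2 + 7.59*b + 10.98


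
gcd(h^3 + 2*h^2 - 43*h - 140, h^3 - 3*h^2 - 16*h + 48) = h + 4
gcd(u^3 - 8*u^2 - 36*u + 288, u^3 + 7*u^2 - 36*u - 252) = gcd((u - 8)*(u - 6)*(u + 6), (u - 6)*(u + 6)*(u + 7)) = u^2 - 36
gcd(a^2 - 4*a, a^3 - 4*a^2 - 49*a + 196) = a - 4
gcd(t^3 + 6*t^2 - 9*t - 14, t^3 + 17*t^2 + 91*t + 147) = t + 7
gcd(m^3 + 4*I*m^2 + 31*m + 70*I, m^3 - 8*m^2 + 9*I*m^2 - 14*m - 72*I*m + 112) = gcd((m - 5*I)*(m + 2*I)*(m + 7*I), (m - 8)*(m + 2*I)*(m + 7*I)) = m^2 + 9*I*m - 14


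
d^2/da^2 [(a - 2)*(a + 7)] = 2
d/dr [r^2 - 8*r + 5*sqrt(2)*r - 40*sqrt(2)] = 2*r - 8 + 5*sqrt(2)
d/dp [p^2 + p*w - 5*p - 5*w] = 2*p + w - 5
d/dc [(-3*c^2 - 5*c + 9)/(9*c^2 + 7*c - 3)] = 24*(c^2 - 6*c - 2)/(81*c^4 + 126*c^3 - 5*c^2 - 42*c + 9)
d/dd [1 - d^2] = -2*d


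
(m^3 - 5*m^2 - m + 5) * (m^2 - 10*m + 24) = m^5 - 15*m^4 + 73*m^3 - 105*m^2 - 74*m + 120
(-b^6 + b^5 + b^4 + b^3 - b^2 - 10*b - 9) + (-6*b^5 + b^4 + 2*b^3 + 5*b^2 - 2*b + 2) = -b^6 - 5*b^5 + 2*b^4 + 3*b^3 + 4*b^2 - 12*b - 7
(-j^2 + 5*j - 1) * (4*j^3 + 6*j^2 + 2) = -4*j^5 + 14*j^4 + 26*j^3 - 8*j^2 + 10*j - 2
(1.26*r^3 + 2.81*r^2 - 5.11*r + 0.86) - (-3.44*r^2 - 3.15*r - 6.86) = 1.26*r^3 + 6.25*r^2 - 1.96*r + 7.72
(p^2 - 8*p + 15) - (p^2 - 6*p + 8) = 7 - 2*p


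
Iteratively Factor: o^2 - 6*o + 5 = (o - 1)*(o - 5)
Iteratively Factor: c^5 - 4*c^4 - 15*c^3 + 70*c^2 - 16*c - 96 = (c + 4)*(c^4 - 8*c^3 + 17*c^2 + 2*c - 24) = (c - 2)*(c + 4)*(c^3 - 6*c^2 + 5*c + 12) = (c - 3)*(c - 2)*(c + 4)*(c^2 - 3*c - 4) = (c - 3)*(c - 2)*(c + 1)*(c + 4)*(c - 4)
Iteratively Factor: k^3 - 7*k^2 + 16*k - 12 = (k - 2)*(k^2 - 5*k + 6) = (k - 3)*(k - 2)*(k - 2)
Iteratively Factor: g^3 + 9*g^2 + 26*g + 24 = (g + 4)*(g^2 + 5*g + 6) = (g + 2)*(g + 4)*(g + 3)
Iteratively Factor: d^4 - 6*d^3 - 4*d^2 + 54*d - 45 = (d - 5)*(d^3 - d^2 - 9*d + 9) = (d - 5)*(d + 3)*(d^2 - 4*d + 3) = (d - 5)*(d - 3)*(d + 3)*(d - 1)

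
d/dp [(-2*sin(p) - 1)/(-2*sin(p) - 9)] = 16*cos(p)/(2*sin(p) + 9)^2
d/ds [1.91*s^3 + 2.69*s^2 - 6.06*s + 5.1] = 5.73*s^2 + 5.38*s - 6.06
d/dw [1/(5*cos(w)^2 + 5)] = 4*sin(2*w)/(5*(cos(2*w) + 3)^2)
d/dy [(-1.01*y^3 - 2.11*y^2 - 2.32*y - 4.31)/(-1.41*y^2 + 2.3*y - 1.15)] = (1.4241*y^4 - 4.646*y^3 - 4.6397*y^2 - 7.3012*y + 12.581)/(1.9881*y^4 - 6.486*y^3 + 8.533*y^2 - 5.29*y + 1.3225)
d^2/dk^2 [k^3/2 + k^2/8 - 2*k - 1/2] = 3*k + 1/4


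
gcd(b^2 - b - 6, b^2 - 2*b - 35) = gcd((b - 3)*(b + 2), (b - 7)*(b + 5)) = 1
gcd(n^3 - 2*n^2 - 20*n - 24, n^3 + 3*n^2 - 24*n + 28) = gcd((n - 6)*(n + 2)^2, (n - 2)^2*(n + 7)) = 1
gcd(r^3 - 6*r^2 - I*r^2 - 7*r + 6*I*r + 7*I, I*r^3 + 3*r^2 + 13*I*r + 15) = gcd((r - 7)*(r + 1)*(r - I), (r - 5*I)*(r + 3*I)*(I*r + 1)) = r - I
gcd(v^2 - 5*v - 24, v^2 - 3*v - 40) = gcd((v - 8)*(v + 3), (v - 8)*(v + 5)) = v - 8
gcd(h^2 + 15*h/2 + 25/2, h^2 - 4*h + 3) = 1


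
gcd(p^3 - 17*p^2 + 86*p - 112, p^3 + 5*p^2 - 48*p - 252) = p - 7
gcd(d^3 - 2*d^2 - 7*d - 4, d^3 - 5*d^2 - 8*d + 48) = d - 4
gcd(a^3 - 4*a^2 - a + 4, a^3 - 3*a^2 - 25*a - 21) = a + 1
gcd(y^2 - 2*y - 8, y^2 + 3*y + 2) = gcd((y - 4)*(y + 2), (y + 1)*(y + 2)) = y + 2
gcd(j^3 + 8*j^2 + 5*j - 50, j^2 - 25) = j + 5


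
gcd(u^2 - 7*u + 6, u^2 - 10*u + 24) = u - 6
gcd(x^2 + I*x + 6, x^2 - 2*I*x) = x - 2*I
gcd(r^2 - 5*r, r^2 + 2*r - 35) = r - 5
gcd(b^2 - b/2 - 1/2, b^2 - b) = b - 1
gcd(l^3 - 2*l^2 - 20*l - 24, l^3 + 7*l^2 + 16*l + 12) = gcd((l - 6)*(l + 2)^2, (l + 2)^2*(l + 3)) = l^2 + 4*l + 4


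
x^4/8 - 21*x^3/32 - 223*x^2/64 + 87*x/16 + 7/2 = (x/4 + 1)*(x/2 + 1/4)*(x - 8)*(x - 7/4)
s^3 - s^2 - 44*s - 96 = (s - 8)*(s + 3)*(s + 4)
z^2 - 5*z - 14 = (z - 7)*(z + 2)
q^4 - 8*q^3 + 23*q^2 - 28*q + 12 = (q - 3)*(q - 2)^2*(q - 1)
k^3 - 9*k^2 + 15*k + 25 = (k - 5)^2*(k + 1)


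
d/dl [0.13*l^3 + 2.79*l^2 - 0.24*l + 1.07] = 0.39*l^2 + 5.58*l - 0.24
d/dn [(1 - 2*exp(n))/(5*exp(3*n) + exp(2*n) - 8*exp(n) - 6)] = ((2*exp(n) - 1)*(15*exp(2*n) + 2*exp(n) - 8) - 10*exp(3*n) - 2*exp(2*n) + 16*exp(n) + 12)*exp(n)/(5*exp(3*n) + exp(2*n) - 8*exp(n) - 6)^2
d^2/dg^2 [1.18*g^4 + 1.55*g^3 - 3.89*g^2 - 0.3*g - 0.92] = 14.16*g^2 + 9.3*g - 7.78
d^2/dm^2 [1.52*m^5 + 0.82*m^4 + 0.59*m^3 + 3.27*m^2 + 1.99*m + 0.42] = 30.4*m^3 + 9.84*m^2 + 3.54*m + 6.54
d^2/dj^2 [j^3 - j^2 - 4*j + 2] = 6*j - 2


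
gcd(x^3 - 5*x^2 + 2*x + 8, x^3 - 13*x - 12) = x^2 - 3*x - 4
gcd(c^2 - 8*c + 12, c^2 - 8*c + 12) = c^2 - 8*c + 12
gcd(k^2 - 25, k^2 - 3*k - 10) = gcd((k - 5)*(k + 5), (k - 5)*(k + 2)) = k - 5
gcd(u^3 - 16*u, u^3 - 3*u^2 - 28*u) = u^2 + 4*u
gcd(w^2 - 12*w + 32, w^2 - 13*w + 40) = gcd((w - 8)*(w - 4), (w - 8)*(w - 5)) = w - 8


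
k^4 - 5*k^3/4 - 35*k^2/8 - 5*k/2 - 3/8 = (k - 3)*(k + 1/4)*(k + 1/2)*(k + 1)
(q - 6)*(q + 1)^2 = q^3 - 4*q^2 - 11*q - 6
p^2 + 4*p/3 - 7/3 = (p - 1)*(p + 7/3)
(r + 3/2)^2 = r^2 + 3*r + 9/4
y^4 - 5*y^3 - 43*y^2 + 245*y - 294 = (y - 7)*(y - 3)*(y - 2)*(y + 7)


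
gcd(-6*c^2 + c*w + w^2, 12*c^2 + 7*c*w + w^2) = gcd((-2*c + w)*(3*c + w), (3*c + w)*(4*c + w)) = 3*c + w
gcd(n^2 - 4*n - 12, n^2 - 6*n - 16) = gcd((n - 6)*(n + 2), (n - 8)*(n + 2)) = n + 2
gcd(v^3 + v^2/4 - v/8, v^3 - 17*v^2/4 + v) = v^2 - v/4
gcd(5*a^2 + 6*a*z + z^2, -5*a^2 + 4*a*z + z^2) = 5*a + z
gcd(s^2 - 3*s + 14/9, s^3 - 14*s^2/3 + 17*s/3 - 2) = s - 2/3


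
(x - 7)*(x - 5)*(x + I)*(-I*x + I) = -I*x^4 + x^3 + 13*I*x^3 - 13*x^2 - 47*I*x^2 + 47*x + 35*I*x - 35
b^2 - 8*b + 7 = (b - 7)*(b - 1)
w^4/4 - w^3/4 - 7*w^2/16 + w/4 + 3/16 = (w/2 + 1/4)*(w/2 + 1/2)*(w - 3/2)*(w - 1)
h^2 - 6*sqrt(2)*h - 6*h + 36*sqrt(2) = (h - 6)*(h - 6*sqrt(2))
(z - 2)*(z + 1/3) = z^2 - 5*z/3 - 2/3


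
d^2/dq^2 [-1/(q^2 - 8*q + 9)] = 2*(q^2 - 8*q - 4*(q - 4)^2 + 9)/(q^2 - 8*q + 9)^3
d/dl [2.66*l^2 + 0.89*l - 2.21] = 5.32*l + 0.89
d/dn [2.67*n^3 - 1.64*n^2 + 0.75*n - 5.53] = 8.01*n^2 - 3.28*n + 0.75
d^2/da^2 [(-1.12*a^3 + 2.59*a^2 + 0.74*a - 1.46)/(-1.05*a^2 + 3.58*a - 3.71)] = (7.105427357601e-15*a^4 - 1.12050400000001*a^3 - 19.059726*a^2 + 76.861932*a - 64.906074)/(1.157625*a^6 - 11.84085*a^5 + 52.642485*a^4 - 129.558052*a^3 + 186.003447*a^2 - 147.826434*a + 51.064811)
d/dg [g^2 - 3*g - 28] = 2*g - 3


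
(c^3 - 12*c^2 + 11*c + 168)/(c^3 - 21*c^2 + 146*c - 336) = (c + 3)/(c - 6)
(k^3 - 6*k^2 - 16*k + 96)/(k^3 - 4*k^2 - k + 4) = (k^2 - 2*k - 24)/(k^2 - 1)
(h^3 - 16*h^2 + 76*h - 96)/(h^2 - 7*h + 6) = (h^2 - 10*h + 16)/(h - 1)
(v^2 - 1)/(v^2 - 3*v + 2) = (v + 1)/(v - 2)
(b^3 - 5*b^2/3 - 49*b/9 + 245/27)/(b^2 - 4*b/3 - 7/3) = (9*b^2 + 6*b - 35)/(9*(b + 1))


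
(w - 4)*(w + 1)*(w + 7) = w^3 + 4*w^2 - 25*w - 28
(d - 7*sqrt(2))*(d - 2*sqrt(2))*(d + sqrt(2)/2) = d^3 - 17*sqrt(2)*d^2/2 + 19*d + 14*sqrt(2)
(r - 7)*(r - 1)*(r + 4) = r^3 - 4*r^2 - 25*r + 28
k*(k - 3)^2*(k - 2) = k^4 - 8*k^3 + 21*k^2 - 18*k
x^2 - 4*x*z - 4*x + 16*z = (x - 4)*(x - 4*z)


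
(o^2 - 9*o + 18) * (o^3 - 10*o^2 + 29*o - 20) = o^5 - 19*o^4 + 137*o^3 - 461*o^2 + 702*o - 360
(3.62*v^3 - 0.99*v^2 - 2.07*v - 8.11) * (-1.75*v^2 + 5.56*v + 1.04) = -6.335*v^5 + 21.8597*v^4 + 1.8829*v^3 + 1.6537*v^2 - 47.2444*v - 8.4344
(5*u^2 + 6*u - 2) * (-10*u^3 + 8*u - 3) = -50*u^5 - 60*u^4 + 60*u^3 + 33*u^2 - 34*u + 6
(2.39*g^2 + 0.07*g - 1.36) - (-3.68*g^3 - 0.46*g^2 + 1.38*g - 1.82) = 3.68*g^3 + 2.85*g^2 - 1.31*g + 0.46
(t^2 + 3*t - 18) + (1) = t^2 + 3*t - 17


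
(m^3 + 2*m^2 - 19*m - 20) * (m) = m^4 + 2*m^3 - 19*m^2 - 20*m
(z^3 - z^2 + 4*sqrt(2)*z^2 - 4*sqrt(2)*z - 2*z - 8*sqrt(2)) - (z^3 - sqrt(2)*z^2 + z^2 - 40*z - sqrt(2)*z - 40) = -2*z^2 + 5*sqrt(2)*z^2 - 3*sqrt(2)*z + 38*z - 8*sqrt(2) + 40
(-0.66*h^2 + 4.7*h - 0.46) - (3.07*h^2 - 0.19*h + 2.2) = -3.73*h^2 + 4.89*h - 2.66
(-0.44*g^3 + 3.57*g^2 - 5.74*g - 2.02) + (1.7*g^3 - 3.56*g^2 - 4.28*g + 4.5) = 1.26*g^3 + 0.00999999999999979*g^2 - 10.02*g + 2.48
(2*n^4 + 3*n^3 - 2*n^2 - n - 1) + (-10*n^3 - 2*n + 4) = 2*n^4 - 7*n^3 - 2*n^2 - 3*n + 3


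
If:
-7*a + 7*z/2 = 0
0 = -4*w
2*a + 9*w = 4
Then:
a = 2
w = 0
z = 4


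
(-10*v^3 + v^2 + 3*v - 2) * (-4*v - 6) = 40*v^4 + 56*v^3 - 18*v^2 - 10*v + 12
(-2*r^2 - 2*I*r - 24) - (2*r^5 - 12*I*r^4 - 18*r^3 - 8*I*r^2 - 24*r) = -2*r^5 + 12*I*r^4 + 18*r^3 - 2*r^2 + 8*I*r^2 + 24*r - 2*I*r - 24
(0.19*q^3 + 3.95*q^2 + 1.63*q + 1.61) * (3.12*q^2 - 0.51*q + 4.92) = 0.5928*q^5 + 12.2271*q^4 + 4.0059*q^3 + 23.6259*q^2 + 7.1985*q + 7.9212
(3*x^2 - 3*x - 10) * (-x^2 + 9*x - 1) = -3*x^4 + 30*x^3 - 20*x^2 - 87*x + 10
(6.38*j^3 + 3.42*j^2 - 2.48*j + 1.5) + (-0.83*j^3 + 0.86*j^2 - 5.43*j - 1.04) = 5.55*j^3 + 4.28*j^2 - 7.91*j + 0.46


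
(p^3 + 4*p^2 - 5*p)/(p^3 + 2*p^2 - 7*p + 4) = p*(p + 5)/(p^2 + 3*p - 4)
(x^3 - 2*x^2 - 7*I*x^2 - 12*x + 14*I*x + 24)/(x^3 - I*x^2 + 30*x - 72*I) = (x - 2)/(x + 6*I)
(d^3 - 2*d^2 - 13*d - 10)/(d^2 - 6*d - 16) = (d^2 - 4*d - 5)/(d - 8)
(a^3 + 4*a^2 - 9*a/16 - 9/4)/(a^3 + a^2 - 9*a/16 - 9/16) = (a + 4)/(a + 1)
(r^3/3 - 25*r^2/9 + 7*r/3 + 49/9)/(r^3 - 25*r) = (3*r^3 - 25*r^2 + 21*r + 49)/(9*r*(r^2 - 25))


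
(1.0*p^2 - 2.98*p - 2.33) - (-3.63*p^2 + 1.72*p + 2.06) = 4.63*p^2 - 4.7*p - 4.39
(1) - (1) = 0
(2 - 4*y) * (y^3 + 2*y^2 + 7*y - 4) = -4*y^4 - 6*y^3 - 24*y^2 + 30*y - 8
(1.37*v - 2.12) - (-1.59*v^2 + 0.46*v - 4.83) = 1.59*v^2 + 0.91*v + 2.71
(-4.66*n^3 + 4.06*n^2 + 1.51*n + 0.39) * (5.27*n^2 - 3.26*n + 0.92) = -24.5582*n^5 + 36.5878*n^4 - 9.5651*n^3 + 0.8679*n^2 + 0.1178*n + 0.3588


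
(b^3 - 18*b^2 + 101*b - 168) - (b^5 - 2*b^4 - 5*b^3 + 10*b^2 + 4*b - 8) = -b^5 + 2*b^4 + 6*b^3 - 28*b^2 + 97*b - 160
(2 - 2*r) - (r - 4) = 6 - 3*r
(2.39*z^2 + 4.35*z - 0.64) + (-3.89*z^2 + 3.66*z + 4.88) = -1.5*z^2 + 8.01*z + 4.24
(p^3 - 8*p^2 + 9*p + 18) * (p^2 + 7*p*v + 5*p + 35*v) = p^5 + 7*p^4*v - 3*p^4 - 21*p^3*v - 31*p^3 - 217*p^2*v + 63*p^2 + 441*p*v + 90*p + 630*v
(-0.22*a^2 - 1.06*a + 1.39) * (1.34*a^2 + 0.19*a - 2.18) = -0.2948*a^4 - 1.4622*a^3 + 2.1408*a^2 + 2.5749*a - 3.0302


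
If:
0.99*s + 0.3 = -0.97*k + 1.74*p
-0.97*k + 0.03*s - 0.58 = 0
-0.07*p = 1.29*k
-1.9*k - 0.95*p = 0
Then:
No Solution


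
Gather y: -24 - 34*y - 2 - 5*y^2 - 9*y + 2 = -5*y^2 - 43*y - 24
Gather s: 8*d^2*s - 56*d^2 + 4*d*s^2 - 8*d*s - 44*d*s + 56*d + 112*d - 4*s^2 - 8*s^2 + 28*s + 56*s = -56*d^2 + 168*d + s^2*(4*d - 12) + s*(8*d^2 - 52*d + 84)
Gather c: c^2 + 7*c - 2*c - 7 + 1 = c^2 + 5*c - 6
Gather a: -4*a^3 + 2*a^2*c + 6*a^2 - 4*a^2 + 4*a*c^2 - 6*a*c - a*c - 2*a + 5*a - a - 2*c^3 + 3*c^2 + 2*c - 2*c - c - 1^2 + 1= -4*a^3 + a^2*(2*c + 2) + a*(4*c^2 - 7*c + 2) - 2*c^3 + 3*c^2 - c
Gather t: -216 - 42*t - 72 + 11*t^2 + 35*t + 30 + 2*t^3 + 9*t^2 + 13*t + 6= 2*t^3 + 20*t^2 + 6*t - 252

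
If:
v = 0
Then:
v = 0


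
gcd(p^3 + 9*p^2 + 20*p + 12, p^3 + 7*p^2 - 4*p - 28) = p + 2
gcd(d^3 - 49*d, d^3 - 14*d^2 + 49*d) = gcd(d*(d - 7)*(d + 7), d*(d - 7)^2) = d^2 - 7*d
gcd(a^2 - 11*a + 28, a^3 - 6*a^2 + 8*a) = a - 4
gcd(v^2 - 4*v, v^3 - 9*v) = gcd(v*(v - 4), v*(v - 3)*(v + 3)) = v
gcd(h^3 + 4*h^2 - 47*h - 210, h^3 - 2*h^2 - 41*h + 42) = h^2 - h - 42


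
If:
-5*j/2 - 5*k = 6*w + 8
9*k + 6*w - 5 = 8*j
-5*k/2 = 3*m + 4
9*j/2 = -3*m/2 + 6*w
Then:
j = -582/539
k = 32/77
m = -388/231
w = -3977/3234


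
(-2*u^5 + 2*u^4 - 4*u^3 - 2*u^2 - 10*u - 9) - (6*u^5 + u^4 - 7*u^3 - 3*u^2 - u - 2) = -8*u^5 + u^4 + 3*u^3 + u^2 - 9*u - 7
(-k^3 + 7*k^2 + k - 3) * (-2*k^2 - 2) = 2*k^5 - 14*k^4 - 8*k^2 - 2*k + 6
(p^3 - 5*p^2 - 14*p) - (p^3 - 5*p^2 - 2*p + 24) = -12*p - 24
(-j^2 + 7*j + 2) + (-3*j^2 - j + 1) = -4*j^2 + 6*j + 3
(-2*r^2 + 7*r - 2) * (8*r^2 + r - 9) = -16*r^4 + 54*r^3 + 9*r^2 - 65*r + 18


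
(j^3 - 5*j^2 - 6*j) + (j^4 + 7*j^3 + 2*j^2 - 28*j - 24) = j^4 + 8*j^3 - 3*j^2 - 34*j - 24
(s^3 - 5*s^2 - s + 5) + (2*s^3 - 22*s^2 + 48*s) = 3*s^3 - 27*s^2 + 47*s + 5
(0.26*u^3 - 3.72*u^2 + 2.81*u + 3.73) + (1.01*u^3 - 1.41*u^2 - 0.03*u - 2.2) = 1.27*u^3 - 5.13*u^2 + 2.78*u + 1.53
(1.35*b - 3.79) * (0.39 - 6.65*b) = -8.9775*b^2 + 25.73*b - 1.4781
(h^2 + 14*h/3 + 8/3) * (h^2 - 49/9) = h^4 + 14*h^3/3 - 25*h^2/9 - 686*h/27 - 392/27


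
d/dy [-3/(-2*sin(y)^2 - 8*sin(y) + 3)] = -12*(sin(y) + 2)*cos(y)/(-8*sin(y) + cos(2*y) + 2)^2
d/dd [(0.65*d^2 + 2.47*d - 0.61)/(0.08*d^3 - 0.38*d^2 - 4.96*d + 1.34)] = (-0.052*d^4 - 0.3952*d^3 - 2.139*d^2 + 1.2784*d + 0.284200000000001)/(0.0064*d^6 - 0.0608*d^5 - 0.6492*d^4 + 3.984*d^3 + 23.5832*d^2 - 13.2928*d + 1.7956)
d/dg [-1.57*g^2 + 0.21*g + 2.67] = 0.21 - 3.14*g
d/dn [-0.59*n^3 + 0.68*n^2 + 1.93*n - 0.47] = -1.77*n^2 + 1.36*n + 1.93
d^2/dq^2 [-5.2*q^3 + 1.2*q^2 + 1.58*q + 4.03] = 2.4 - 31.2*q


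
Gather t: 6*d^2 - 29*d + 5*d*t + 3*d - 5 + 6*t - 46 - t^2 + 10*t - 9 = 6*d^2 - 26*d - t^2 + t*(5*d + 16) - 60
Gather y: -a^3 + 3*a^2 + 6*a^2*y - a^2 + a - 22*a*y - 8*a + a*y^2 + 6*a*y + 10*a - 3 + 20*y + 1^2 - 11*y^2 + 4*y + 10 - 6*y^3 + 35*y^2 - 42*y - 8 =-a^3 + 2*a^2 + 3*a - 6*y^3 + y^2*(a + 24) + y*(6*a^2 - 16*a - 18)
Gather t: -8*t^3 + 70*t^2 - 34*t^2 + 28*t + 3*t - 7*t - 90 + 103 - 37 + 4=-8*t^3 + 36*t^2 + 24*t - 20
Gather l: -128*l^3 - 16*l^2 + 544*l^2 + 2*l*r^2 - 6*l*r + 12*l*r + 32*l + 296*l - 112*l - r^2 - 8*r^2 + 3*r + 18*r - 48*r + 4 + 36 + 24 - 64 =-128*l^3 + 528*l^2 + l*(2*r^2 + 6*r + 216) - 9*r^2 - 27*r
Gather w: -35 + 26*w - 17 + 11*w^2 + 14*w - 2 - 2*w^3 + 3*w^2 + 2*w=-2*w^3 + 14*w^2 + 42*w - 54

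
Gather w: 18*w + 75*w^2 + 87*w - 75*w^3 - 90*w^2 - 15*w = -75*w^3 - 15*w^2 + 90*w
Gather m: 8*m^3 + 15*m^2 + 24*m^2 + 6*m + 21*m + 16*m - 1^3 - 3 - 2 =8*m^3 + 39*m^2 + 43*m - 6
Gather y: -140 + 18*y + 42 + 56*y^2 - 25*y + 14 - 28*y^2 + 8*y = 28*y^2 + y - 84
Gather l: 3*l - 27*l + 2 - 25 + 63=40 - 24*l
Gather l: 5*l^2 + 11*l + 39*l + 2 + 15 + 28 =5*l^2 + 50*l + 45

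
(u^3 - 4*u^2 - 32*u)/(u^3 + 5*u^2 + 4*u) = (u - 8)/(u + 1)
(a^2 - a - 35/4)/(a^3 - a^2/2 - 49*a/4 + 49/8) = 2*(2*a + 5)/(4*a^2 + 12*a - 7)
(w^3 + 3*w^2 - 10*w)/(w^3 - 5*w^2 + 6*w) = (w + 5)/(w - 3)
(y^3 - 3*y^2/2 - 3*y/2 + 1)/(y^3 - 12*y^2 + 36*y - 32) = (2*y^2 + y - 1)/(2*(y^2 - 10*y + 16))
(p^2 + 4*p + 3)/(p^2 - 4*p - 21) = (p + 1)/(p - 7)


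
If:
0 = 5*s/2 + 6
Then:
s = -12/5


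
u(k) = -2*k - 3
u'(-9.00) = -2.00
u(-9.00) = 15.00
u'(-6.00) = -2.00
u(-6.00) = 9.00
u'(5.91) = -2.00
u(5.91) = -14.82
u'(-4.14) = -2.00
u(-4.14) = 5.28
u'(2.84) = -2.00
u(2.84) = -8.68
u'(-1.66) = -2.00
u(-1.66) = 0.32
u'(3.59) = -2.00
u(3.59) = -10.18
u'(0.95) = -2.00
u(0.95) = -4.90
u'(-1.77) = -2.00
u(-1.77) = 0.54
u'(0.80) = -2.00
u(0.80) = -4.60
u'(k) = -2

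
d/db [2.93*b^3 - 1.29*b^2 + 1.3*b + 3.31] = 8.79*b^2 - 2.58*b + 1.3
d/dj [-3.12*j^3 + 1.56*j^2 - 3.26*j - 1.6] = -9.36*j^2 + 3.12*j - 3.26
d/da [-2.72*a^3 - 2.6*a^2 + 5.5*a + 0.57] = -8.16*a^2 - 5.2*a + 5.5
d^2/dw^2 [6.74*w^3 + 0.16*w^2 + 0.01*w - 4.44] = 40.44*w + 0.32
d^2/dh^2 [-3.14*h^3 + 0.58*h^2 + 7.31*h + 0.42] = 1.16 - 18.84*h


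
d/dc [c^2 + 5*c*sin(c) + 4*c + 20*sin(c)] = 5*c*cos(c) + 2*c + 5*sin(c) + 20*cos(c) + 4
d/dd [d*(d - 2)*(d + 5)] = 3*d^2 + 6*d - 10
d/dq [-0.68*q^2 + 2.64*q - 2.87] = 2.64 - 1.36*q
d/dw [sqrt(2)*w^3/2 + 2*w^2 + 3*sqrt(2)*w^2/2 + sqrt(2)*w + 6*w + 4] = 3*sqrt(2)*w^2/2 + 4*w + 3*sqrt(2)*w + sqrt(2) + 6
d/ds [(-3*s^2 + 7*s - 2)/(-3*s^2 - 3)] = (7*s^2 + 2*s - 7)/(3*(s^4 + 2*s^2 + 1))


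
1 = 1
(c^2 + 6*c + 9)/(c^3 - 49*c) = (c^2 + 6*c + 9)/(c*(c^2 - 49))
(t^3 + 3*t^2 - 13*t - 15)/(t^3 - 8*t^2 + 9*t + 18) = (t + 5)/(t - 6)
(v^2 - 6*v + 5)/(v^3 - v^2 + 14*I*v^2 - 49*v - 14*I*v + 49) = (v - 5)/(v^2 + 14*I*v - 49)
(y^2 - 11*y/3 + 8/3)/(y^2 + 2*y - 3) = (y - 8/3)/(y + 3)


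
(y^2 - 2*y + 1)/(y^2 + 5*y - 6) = (y - 1)/(y + 6)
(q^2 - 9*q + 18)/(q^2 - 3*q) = (q - 6)/q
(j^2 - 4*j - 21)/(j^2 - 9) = (j - 7)/(j - 3)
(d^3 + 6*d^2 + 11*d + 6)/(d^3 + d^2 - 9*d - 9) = (d + 2)/(d - 3)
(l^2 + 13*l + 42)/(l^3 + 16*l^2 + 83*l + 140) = (l + 6)/(l^2 + 9*l + 20)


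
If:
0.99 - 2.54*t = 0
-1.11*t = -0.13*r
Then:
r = 3.33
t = 0.39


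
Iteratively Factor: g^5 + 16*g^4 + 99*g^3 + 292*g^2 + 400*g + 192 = (g + 4)*(g^4 + 12*g^3 + 51*g^2 + 88*g + 48) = (g + 1)*(g + 4)*(g^3 + 11*g^2 + 40*g + 48) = (g + 1)*(g + 3)*(g + 4)*(g^2 + 8*g + 16) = (g + 1)*(g + 3)*(g + 4)^2*(g + 4)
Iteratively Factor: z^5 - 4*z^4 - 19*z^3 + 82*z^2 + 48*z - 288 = (z + 2)*(z^4 - 6*z^3 - 7*z^2 + 96*z - 144) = (z + 2)*(z + 4)*(z^3 - 10*z^2 + 33*z - 36) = (z - 3)*(z + 2)*(z + 4)*(z^2 - 7*z + 12) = (z - 4)*(z - 3)*(z + 2)*(z + 4)*(z - 3)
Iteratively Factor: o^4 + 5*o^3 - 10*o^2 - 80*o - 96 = (o - 4)*(o^3 + 9*o^2 + 26*o + 24) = (o - 4)*(o + 2)*(o^2 + 7*o + 12) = (o - 4)*(o + 2)*(o + 3)*(o + 4)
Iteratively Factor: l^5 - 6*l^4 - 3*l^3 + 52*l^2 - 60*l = (l - 5)*(l^4 - l^3 - 8*l^2 + 12*l) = (l - 5)*(l - 2)*(l^3 + l^2 - 6*l) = l*(l - 5)*(l - 2)*(l^2 + l - 6) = l*(l - 5)*(l - 2)*(l + 3)*(l - 2)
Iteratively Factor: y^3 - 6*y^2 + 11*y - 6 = (y - 3)*(y^2 - 3*y + 2) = (y - 3)*(y - 1)*(y - 2)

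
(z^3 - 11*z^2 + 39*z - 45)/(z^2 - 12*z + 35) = (z^2 - 6*z + 9)/(z - 7)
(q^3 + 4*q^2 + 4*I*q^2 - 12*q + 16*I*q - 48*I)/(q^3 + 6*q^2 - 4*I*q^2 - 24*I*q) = (q^2 + 2*q*(-1 + 2*I) - 8*I)/(q*(q - 4*I))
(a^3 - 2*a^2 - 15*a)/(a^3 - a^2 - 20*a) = (a + 3)/(a + 4)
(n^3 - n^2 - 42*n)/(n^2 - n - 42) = n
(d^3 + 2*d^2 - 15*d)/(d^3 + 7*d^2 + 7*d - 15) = d*(d - 3)/(d^2 + 2*d - 3)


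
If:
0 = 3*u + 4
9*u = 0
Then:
No Solution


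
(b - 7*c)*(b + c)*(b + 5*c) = b^3 - b^2*c - 37*b*c^2 - 35*c^3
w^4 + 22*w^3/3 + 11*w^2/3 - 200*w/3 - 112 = (w - 3)*(w + 7/3)*(w + 4)^2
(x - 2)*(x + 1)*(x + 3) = x^3 + 2*x^2 - 5*x - 6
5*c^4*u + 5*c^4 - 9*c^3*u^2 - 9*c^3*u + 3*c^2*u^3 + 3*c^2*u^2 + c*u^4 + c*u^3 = (-c + u)^2*(5*c + u)*(c*u + c)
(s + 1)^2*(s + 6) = s^3 + 8*s^2 + 13*s + 6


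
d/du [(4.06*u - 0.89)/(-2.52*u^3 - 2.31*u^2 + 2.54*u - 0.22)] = (20.4624*u^3 + 2.6502*u^2 - 4.1118*u + 1.3674)/(6.3504*u^6 + 11.6424*u^5 - 7.4655*u^4 - 10.626*u^3 + 7.468*u^2 - 1.1176*u + 0.0484)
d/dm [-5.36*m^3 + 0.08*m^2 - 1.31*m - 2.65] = -16.08*m^2 + 0.16*m - 1.31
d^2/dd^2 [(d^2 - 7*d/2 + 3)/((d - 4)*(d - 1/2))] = 4*(4*d^3 + 12*d^2 - 78*d + 109)/(8*d^6 - 108*d^5 + 534*d^4 - 1161*d^3 + 1068*d^2 - 432*d + 64)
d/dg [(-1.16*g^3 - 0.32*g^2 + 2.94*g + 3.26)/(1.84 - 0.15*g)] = (0.348*g^3 - 6.3552*g^2 - 1.1776*g + 5.8986)/(0.0225*g^2 - 0.552*g + 3.3856)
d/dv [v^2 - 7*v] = 2*v - 7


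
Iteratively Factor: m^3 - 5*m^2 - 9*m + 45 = (m - 3)*(m^2 - 2*m - 15) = (m - 3)*(m + 3)*(m - 5)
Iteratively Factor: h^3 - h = (h - 1)*(h^2 + h) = h*(h - 1)*(h + 1)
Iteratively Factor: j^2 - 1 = (j - 1)*(j + 1)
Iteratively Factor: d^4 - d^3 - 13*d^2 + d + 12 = (d - 4)*(d^3 + 3*d^2 - d - 3) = (d - 4)*(d + 3)*(d^2 - 1) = (d - 4)*(d + 1)*(d + 3)*(d - 1)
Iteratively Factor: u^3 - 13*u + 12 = (u + 4)*(u^2 - 4*u + 3) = (u - 1)*(u + 4)*(u - 3)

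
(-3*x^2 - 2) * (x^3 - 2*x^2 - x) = -3*x^5 + 6*x^4 + x^3 + 4*x^2 + 2*x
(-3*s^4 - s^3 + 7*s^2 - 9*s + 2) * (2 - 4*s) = 12*s^5 - 2*s^4 - 30*s^3 + 50*s^2 - 26*s + 4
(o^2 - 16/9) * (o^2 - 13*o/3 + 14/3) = o^4 - 13*o^3/3 + 26*o^2/9 + 208*o/27 - 224/27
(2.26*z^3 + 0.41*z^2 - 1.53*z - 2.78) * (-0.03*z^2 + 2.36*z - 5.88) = -0.0678*z^5 + 5.3213*z^4 - 12.2753*z^3 - 5.9382*z^2 + 2.4356*z + 16.3464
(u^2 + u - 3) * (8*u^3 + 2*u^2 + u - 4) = 8*u^5 + 10*u^4 - 21*u^3 - 9*u^2 - 7*u + 12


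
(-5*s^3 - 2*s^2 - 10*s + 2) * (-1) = 5*s^3 + 2*s^2 + 10*s - 2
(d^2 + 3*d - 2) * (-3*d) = -3*d^3 - 9*d^2 + 6*d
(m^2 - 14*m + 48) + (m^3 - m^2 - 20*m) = m^3 - 34*m + 48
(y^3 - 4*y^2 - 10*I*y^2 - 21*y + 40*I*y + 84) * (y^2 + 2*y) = y^5 - 2*y^4 - 10*I*y^4 - 29*y^3 + 20*I*y^3 + 42*y^2 + 80*I*y^2 + 168*y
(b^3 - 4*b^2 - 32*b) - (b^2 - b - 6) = b^3 - 5*b^2 - 31*b + 6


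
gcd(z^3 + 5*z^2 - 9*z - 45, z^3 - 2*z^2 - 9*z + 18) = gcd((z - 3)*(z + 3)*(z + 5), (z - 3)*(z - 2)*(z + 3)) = z^2 - 9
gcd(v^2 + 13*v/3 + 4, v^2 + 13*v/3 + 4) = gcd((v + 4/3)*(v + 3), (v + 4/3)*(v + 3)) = v^2 + 13*v/3 + 4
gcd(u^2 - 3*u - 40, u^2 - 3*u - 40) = u^2 - 3*u - 40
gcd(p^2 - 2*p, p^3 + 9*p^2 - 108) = 1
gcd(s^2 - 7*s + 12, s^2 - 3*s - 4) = s - 4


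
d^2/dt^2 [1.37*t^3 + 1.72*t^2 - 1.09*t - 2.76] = 8.22*t + 3.44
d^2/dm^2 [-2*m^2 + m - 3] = -4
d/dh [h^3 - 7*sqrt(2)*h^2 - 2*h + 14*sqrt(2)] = 3*h^2 - 14*sqrt(2)*h - 2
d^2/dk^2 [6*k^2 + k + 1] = 12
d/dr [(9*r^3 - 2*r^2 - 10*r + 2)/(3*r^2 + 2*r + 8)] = (27*r^4 + 36*r^3 + 242*r^2 - 44*r - 84)/(9*r^4 + 12*r^3 + 52*r^2 + 32*r + 64)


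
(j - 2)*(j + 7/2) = j^2 + 3*j/2 - 7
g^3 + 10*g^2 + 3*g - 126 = (g - 3)*(g + 6)*(g + 7)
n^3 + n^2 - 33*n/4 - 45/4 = (n - 3)*(n + 3/2)*(n + 5/2)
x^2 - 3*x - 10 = (x - 5)*(x + 2)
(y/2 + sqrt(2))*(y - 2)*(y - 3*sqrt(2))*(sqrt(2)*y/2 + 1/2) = sqrt(2)*y^4/4 - sqrt(2)*y^3/2 - y^3/4 - 13*sqrt(2)*y^2/4 + y^2/2 - 3*y + 13*sqrt(2)*y/2 + 6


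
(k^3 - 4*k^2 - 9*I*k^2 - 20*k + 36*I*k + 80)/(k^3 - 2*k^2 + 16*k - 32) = (k^2 + k*(-4 - 5*I) + 20*I)/(k^2 + k*(-2 + 4*I) - 8*I)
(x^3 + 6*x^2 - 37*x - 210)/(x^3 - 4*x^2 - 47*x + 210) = (x + 5)/(x - 5)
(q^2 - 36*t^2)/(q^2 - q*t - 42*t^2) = (q - 6*t)/(q - 7*t)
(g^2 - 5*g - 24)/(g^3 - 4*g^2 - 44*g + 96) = (g + 3)/(g^2 + 4*g - 12)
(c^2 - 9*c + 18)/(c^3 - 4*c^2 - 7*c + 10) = (c^2 - 9*c + 18)/(c^3 - 4*c^2 - 7*c + 10)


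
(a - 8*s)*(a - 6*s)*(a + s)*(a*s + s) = a^4*s - 13*a^3*s^2 + a^3*s + 34*a^2*s^3 - 13*a^2*s^2 + 48*a*s^4 + 34*a*s^3 + 48*s^4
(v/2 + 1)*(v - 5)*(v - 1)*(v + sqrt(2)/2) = v^4/2 - 2*v^3 + sqrt(2)*v^3/4 - 7*v^2/2 - sqrt(2)*v^2 - 7*sqrt(2)*v/4 + 5*v + 5*sqrt(2)/2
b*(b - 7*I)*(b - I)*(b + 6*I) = b^4 - 2*I*b^3 + 41*b^2 - 42*I*b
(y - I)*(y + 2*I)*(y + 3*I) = y^3 + 4*I*y^2 - y + 6*I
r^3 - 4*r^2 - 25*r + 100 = (r - 5)*(r - 4)*(r + 5)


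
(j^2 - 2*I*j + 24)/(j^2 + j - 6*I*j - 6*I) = (j + 4*I)/(j + 1)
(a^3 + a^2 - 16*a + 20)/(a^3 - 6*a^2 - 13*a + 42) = (a^2 + 3*a - 10)/(a^2 - 4*a - 21)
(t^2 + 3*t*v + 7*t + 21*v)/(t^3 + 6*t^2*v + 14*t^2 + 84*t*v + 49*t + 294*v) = (t + 3*v)/(t^2 + 6*t*v + 7*t + 42*v)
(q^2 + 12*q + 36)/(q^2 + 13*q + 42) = (q + 6)/(q + 7)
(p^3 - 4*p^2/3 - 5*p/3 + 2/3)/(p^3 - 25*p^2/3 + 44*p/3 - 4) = (p + 1)/(p - 6)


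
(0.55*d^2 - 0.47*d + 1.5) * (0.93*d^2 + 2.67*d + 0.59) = 0.5115*d^4 + 1.0314*d^3 + 0.4646*d^2 + 3.7277*d + 0.885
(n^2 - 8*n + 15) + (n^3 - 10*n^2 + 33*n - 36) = n^3 - 9*n^2 + 25*n - 21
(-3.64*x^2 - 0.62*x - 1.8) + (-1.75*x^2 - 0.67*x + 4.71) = -5.39*x^2 - 1.29*x + 2.91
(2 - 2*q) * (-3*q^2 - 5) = 6*q^3 - 6*q^2 + 10*q - 10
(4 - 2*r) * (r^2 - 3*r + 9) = -2*r^3 + 10*r^2 - 30*r + 36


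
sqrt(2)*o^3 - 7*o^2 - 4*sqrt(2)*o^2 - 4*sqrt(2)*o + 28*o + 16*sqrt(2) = (o - 4)*(o - 4*sqrt(2))*(sqrt(2)*o + 1)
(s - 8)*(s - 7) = s^2 - 15*s + 56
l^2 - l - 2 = (l - 2)*(l + 1)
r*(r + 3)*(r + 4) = r^3 + 7*r^2 + 12*r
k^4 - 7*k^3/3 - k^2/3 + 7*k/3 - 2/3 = (k - 2)*(k - 1)*(k - 1/3)*(k + 1)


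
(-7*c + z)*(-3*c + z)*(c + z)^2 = 21*c^4 + 32*c^3*z + 2*c^2*z^2 - 8*c*z^3 + z^4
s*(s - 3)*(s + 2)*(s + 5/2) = s^4 + 3*s^3/2 - 17*s^2/2 - 15*s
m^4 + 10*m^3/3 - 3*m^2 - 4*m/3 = m*(m - 1)*(m + 1/3)*(m + 4)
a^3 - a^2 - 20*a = a*(a - 5)*(a + 4)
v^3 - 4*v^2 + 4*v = v*(v - 2)^2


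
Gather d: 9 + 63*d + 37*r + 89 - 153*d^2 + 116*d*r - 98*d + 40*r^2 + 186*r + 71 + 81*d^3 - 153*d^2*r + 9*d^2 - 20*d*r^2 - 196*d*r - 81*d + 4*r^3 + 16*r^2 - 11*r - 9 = 81*d^3 + d^2*(-153*r - 144) + d*(-20*r^2 - 80*r - 116) + 4*r^3 + 56*r^2 + 212*r + 160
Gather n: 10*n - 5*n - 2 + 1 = 5*n - 1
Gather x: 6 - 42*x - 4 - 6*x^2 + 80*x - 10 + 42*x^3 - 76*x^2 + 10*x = 42*x^3 - 82*x^2 + 48*x - 8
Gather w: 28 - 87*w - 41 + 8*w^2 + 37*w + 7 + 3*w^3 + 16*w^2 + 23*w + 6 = 3*w^3 + 24*w^2 - 27*w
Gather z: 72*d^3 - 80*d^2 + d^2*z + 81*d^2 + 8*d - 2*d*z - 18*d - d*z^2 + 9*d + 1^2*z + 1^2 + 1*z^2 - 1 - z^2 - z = 72*d^3 + d^2 - d*z^2 - d + z*(d^2 - 2*d)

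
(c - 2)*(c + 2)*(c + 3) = c^3 + 3*c^2 - 4*c - 12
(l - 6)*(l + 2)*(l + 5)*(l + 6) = l^4 + 7*l^3 - 26*l^2 - 252*l - 360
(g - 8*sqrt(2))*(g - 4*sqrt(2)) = g^2 - 12*sqrt(2)*g + 64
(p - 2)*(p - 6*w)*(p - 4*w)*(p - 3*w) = p^4 - 13*p^3*w - 2*p^3 + 54*p^2*w^2 + 26*p^2*w - 72*p*w^3 - 108*p*w^2 + 144*w^3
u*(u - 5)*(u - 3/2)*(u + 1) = u^4 - 11*u^3/2 + u^2 + 15*u/2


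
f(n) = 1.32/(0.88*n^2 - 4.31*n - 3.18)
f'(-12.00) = 0.00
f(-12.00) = 0.01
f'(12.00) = -0.00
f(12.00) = 0.02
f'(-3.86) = 0.02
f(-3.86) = 0.05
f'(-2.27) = 0.09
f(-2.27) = 0.12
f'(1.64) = 0.03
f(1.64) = -0.17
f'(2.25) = 0.01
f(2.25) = -0.16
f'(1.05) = 0.07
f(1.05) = -0.20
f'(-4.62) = 0.01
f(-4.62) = 0.04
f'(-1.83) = 0.17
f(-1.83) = 0.17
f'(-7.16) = 0.00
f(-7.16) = 0.02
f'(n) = 1.32*(4.31 - 1.76*n)/(0.88*n^2 - 4.31*n - 3.18)^2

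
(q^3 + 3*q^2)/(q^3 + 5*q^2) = (q + 3)/(q + 5)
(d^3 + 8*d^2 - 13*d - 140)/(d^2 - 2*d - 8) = (d^2 + 12*d + 35)/(d + 2)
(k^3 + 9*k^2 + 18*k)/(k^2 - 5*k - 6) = k*(k^2 + 9*k + 18)/(k^2 - 5*k - 6)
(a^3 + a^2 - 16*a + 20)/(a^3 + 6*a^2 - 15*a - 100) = (a^2 - 4*a + 4)/(a^2 + a - 20)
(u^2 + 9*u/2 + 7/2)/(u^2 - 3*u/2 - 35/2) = (u + 1)/(u - 5)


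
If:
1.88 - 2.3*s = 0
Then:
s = 0.82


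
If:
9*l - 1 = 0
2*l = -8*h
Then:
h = -1/36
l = 1/9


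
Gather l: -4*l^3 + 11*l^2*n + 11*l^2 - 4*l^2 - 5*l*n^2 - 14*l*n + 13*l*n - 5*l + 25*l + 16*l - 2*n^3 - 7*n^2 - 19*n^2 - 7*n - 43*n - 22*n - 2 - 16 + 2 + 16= -4*l^3 + l^2*(11*n + 7) + l*(-5*n^2 - n + 36) - 2*n^3 - 26*n^2 - 72*n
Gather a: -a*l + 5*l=-a*l + 5*l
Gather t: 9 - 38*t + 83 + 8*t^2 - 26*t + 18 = 8*t^2 - 64*t + 110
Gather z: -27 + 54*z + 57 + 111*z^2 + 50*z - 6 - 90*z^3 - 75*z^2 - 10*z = -90*z^3 + 36*z^2 + 94*z + 24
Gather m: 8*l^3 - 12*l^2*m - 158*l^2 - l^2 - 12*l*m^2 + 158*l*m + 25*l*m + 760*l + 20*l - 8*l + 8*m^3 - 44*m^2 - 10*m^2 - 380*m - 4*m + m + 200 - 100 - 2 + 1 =8*l^3 - 159*l^2 + 772*l + 8*m^3 + m^2*(-12*l - 54) + m*(-12*l^2 + 183*l - 383) + 99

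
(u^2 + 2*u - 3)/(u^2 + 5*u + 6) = (u - 1)/(u + 2)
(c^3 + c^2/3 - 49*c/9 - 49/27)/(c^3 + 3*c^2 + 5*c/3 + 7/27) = (3*c - 7)/(3*c + 1)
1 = 1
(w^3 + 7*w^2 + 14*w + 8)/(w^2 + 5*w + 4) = w + 2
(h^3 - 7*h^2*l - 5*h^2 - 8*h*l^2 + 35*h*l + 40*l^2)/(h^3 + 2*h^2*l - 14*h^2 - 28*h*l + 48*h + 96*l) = (h^3 - 7*h^2*l - 5*h^2 - 8*h*l^2 + 35*h*l + 40*l^2)/(h^3 + 2*h^2*l - 14*h^2 - 28*h*l + 48*h + 96*l)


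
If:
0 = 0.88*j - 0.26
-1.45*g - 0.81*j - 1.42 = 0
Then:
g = -1.14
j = 0.30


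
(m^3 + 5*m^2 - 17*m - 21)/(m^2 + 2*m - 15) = (m^2 + 8*m + 7)/(m + 5)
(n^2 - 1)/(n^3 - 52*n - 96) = (1 - n^2)/(-n^3 + 52*n + 96)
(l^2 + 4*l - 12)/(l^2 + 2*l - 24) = (l - 2)/(l - 4)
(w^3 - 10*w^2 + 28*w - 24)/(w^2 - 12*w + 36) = (w^2 - 4*w + 4)/(w - 6)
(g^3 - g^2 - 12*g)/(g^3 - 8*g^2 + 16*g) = (g + 3)/(g - 4)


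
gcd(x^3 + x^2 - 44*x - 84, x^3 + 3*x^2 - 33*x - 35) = 1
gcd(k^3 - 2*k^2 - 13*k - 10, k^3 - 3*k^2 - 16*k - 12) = k^2 + 3*k + 2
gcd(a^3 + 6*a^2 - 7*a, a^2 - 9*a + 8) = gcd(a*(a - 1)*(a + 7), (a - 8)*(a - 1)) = a - 1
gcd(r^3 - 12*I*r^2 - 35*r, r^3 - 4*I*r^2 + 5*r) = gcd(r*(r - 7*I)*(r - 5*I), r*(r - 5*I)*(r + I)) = r^2 - 5*I*r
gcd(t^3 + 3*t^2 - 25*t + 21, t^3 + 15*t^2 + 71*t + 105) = t + 7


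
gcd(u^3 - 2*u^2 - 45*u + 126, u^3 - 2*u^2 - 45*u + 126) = u^3 - 2*u^2 - 45*u + 126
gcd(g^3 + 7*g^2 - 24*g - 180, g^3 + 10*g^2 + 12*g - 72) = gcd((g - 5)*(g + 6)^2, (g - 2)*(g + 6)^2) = g^2 + 12*g + 36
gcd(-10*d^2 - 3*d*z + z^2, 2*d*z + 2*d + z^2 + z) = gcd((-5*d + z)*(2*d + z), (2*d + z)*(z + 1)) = 2*d + z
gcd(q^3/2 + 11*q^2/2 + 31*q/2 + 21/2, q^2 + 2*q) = 1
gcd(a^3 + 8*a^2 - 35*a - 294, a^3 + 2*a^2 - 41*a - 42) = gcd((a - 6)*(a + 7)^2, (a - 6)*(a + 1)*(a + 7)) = a^2 + a - 42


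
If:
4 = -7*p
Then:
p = -4/7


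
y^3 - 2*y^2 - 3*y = y*(y - 3)*(y + 1)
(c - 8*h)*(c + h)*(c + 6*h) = c^3 - c^2*h - 50*c*h^2 - 48*h^3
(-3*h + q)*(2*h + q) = -6*h^2 - h*q + q^2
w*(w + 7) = w^2 + 7*w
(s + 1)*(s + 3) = s^2 + 4*s + 3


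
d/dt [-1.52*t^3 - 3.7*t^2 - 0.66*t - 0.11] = -4.56*t^2 - 7.4*t - 0.66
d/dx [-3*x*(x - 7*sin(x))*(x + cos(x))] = 3*x*(x - 7*sin(x))*(sin(x) - 1) + 3*x*(x + cos(x))*(7*cos(x) - 1) - 3*(x - 7*sin(x))*(x + cos(x))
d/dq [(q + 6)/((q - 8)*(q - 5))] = (-q^2 - 12*q + 118)/(q^4 - 26*q^3 + 249*q^2 - 1040*q + 1600)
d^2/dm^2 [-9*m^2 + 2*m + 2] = -18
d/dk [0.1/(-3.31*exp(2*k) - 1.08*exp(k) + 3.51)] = (0.662*exp(k) + 0.108)*exp(k)/(3.31*exp(2*k) + 1.08*exp(k) - 3.51)^2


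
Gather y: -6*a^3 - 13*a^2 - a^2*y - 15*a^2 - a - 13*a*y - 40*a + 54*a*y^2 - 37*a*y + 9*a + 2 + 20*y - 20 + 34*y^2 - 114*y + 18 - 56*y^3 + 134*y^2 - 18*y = -6*a^3 - 28*a^2 - 32*a - 56*y^3 + y^2*(54*a + 168) + y*(-a^2 - 50*a - 112)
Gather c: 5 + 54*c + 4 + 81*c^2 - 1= 81*c^2 + 54*c + 8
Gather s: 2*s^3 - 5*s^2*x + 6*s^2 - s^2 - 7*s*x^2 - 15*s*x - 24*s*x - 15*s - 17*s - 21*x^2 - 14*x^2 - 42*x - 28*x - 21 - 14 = 2*s^3 + s^2*(5 - 5*x) + s*(-7*x^2 - 39*x - 32) - 35*x^2 - 70*x - 35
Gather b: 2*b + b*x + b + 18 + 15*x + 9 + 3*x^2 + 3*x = b*(x + 3) + 3*x^2 + 18*x + 27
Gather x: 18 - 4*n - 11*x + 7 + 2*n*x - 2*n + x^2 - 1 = -6*n + x^2 + x*(2*n - 11) + 24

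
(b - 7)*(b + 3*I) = b^2 - 7*b + 3*I*b - 21*I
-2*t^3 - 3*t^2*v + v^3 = (-2*t + v)*(t + v)^2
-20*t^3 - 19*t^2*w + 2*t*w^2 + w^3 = (-4*t + w)*(t + w)*(5*t + w)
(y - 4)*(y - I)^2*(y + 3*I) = y^4 - 4*y^3 + I*y^3 + 5*y^2 - 4*I*y^2 - 20*y - 3*I*y + 12*I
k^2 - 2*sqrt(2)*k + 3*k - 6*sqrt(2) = (k + 3)*(k - 2*sqrt(2))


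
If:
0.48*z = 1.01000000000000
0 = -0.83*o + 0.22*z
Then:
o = 0.56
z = 2.10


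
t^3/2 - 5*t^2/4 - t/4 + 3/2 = (t/2 + 1/2)*(t - 2)*(t - 3/2)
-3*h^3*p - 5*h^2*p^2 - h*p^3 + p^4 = p*(-3*h + p)*(h + p)^2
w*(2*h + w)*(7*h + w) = 14*h^2*w + 9*h*w^2 + w^3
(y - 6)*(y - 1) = y^2 - 7*y + 6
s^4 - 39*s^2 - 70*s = s*(s - 7)*(s + 2)*(s + 5)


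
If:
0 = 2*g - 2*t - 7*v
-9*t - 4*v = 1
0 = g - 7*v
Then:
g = -14/71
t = -7/71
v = -2/71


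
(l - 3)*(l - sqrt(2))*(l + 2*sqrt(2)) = l^3 - 3*l^2 + sqrt(2)*l^2 - 3*sqrt(2)*l - 4*l + 12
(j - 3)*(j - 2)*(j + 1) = j^3 - 4*j^2 + j + 6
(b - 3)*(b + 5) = b^2 + 2*b - 15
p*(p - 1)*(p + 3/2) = p^3 + p^2/2 - 3*p/2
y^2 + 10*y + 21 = (y + 3)*(y + 7)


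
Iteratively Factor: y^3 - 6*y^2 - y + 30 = (y + 2)*(y^2 - 8*y + 15) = (y - 3)*(y + 2)*(y - 5)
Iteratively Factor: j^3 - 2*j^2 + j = (j - 1)*(j^2 - j) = (j - 1)^2*(j)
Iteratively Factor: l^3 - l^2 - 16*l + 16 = (l - 1)*(l^2 - 16) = (l - 4)*(l - 1)*(l + 4)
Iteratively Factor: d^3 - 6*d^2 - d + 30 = (d - 3)*(d^2 - 3*d - 10) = (d - 3)*(d + 2)*(d - 5)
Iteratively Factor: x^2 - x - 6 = (x - 3)*(x + 2)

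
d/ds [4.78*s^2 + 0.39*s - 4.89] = 9.56*s + 0.39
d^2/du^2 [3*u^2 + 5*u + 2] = 6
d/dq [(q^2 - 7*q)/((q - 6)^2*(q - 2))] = (-q^3 + 8*q^2 + 10*q - 84)/(q^5 - 22*q^4 + 184*q^3 - 720*q^2 + 1296*q - 864)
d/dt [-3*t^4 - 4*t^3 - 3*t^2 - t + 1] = -12*t^3 - 12*t^2 - 6*t - 1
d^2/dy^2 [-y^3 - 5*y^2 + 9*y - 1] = -6*y - 10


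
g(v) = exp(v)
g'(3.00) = 20.09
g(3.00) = 20.09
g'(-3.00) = 0.05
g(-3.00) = 0.05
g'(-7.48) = 0.00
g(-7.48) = 0.00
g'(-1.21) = 0.30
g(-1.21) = 0.30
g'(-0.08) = 0.92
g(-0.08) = 0.92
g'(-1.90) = 0.15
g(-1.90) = 0.15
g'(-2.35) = 0.10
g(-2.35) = 0.10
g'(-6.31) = 0.00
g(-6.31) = 0.00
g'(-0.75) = 0.47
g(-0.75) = 0.47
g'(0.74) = 2.10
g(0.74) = 2.10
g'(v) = exp(v)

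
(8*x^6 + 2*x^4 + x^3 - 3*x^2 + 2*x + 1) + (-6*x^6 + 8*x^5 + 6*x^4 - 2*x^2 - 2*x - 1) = 2*x^6 + 8*x^5 + 8*x^4 + x^3 - 5*x^2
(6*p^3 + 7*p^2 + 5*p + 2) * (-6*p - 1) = -36*p^4 - 48*p^3 - 37*p^2 - 17*p - 2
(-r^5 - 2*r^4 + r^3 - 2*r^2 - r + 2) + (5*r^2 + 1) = -r^5 - 2*r^4 + r^3 + 3*r^2 - r + 3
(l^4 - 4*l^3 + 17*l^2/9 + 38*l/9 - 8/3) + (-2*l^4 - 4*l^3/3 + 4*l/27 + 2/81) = -l^4 - 16*l^3/3 + 17*l^2/9 + 118*l/27 - 214/81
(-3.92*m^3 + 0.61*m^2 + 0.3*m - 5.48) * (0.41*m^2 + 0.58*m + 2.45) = -1.6072*m^5 - 2.0235*m^4 - 9.1272*m^3 - 0.5783*m^2 - 2.4434*m - 13.426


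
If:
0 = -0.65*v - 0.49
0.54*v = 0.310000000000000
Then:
No Solution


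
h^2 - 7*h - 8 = (h - 8)*(h + 1)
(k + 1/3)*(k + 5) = k^2 + 16*k/3 + 5/3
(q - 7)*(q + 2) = q^2 - 5*q - 14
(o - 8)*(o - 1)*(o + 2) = o^3 - 7*o^2 - 10*o + 16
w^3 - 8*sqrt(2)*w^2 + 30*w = w*(w - 5*sqrt(2))*(w - 3*sqrt(2))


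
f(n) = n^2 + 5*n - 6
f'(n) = 2*n + 5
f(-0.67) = -8.90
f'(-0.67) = 3.66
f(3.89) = 28.58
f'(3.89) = 12.78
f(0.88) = -0.83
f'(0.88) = 6.76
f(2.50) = 12.75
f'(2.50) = 10.00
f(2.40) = 11.76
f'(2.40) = 9.80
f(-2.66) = -12.22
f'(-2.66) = -0.32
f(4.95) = 43.25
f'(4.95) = 14.90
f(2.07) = 8.63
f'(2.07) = 9.14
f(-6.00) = 0.00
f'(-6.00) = -7.00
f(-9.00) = 30.00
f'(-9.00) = -13.00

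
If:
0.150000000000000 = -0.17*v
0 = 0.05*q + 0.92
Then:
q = -18.40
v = -0.88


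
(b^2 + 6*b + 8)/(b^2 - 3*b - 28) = (b + 2)/(b - 7)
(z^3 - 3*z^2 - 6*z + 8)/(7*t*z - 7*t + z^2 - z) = (z^2 - 2*z - 8)/(7*t + z)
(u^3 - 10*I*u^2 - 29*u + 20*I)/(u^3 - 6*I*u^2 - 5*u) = (u - 4*I)/u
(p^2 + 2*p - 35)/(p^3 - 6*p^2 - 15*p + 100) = (p + 7)/(p^2 - p - 20)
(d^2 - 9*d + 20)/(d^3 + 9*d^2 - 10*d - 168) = (d - 5)/(d^2 + 13*d + 42)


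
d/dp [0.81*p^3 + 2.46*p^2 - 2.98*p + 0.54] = 2.43*p^2 + 4.92*p - 2.98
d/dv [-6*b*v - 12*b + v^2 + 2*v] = -6*b + 2*v + 2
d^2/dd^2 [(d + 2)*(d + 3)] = 2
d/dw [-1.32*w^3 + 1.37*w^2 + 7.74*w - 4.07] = -3.96*w^2 + 2.74*w + 7.74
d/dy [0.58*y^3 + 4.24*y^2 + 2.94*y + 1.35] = 1.74*y^2 + 8.48*y + 2.94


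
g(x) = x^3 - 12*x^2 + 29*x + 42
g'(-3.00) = 128.00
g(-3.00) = -180.00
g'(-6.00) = 281.00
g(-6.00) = -780.00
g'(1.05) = 7.11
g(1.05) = 60.38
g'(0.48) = 18.17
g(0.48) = 53.27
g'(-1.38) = 67.83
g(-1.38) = -23.50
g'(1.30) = 2.87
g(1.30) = 61.62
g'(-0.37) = 38.29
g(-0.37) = 29.58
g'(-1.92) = 86.14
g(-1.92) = -64.99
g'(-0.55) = 43.11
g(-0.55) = 22.25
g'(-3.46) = 147.95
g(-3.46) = -243.42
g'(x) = 3*x^2 - 24*x + 29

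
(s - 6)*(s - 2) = s^2 - 8*s + 12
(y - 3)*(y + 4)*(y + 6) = y^3 + 7*y^2 - 6*y - 72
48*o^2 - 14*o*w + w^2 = (-8*o + w)*(-6*o + w)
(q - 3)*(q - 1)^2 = q^3 - 5*q^2 + 7*q - 3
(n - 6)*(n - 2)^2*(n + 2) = n^4 - 8*n^3 + 8*n^2 + 32*n - 48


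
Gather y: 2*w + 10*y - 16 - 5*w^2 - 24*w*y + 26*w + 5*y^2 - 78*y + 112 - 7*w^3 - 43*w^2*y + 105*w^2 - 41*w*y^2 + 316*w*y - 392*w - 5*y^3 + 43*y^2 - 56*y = -7*w^3 + 100*w^2 - 364*w - 5*y^3 + y^2*(48 - 41*w) + y*(-43*w^2 + 292*w - 124) + 96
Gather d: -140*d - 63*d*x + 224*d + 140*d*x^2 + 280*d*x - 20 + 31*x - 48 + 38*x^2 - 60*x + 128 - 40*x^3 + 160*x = d*(140*x^2 + 217*x + 84) - 40*x^3 + 38*x^2 + 131*x + 60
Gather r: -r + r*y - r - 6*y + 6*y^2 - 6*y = r*(y - 2) + 6*y^2 - 12*y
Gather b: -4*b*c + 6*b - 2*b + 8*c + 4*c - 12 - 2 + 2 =b*(4 - 4*c) + 12*c - 12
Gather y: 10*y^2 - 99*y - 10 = 10*y^2 - 99*y - 10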